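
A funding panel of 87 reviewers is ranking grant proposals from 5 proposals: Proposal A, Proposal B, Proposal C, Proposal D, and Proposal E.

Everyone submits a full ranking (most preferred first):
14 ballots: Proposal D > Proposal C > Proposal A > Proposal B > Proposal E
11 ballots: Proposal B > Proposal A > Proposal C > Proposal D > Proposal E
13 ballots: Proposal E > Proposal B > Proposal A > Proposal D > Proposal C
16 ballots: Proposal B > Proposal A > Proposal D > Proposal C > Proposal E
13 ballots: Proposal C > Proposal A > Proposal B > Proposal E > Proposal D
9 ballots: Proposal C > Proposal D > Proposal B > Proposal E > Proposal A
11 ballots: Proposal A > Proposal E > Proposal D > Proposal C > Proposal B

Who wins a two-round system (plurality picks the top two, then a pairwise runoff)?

Proposal C

Round 1 first-place votes: Proposal A 11, Proposal B 27, Proposal C 22, Proposal D 14, Proposal E 13. Proposal B and Proposal C advance.
Runoff: Proposal B is ranked above Proposal C on 40 ballots, Proposal C above Proposal B on 47.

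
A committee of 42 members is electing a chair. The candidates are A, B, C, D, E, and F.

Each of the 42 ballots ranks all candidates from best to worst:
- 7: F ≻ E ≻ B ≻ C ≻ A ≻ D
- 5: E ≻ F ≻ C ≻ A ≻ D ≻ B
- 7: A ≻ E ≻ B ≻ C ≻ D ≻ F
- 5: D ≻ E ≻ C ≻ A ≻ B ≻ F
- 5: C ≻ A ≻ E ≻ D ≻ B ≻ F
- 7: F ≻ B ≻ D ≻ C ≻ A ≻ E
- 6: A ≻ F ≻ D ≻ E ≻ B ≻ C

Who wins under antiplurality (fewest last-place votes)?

A

Last-place votes: A 0, B 5, C 6, D 7, E 7, F 17.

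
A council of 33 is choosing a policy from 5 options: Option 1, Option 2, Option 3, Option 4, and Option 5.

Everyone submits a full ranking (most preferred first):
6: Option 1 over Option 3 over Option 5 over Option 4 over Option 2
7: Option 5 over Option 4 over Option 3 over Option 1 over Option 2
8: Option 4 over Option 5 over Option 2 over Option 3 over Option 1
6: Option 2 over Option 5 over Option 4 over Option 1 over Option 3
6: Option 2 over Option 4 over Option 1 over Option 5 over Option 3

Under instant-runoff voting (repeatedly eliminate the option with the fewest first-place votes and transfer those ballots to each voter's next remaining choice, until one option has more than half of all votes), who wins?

Round 1: Option 1 6, Option 2 12, Option 3 0, Option 4 8, Option 5 7. Option 3 eliminated.
Round 2: Option 1 6, Option 2 12, Option 4 8, Option 5 7. Option 1 eliminated.
Round 3: Option 2 12, Option 4 8, Option 5 13. Option 4 eliminated.
Round 4: Option 2 12, Option 5 21. Option 5 has a majority (≥17).

Option 5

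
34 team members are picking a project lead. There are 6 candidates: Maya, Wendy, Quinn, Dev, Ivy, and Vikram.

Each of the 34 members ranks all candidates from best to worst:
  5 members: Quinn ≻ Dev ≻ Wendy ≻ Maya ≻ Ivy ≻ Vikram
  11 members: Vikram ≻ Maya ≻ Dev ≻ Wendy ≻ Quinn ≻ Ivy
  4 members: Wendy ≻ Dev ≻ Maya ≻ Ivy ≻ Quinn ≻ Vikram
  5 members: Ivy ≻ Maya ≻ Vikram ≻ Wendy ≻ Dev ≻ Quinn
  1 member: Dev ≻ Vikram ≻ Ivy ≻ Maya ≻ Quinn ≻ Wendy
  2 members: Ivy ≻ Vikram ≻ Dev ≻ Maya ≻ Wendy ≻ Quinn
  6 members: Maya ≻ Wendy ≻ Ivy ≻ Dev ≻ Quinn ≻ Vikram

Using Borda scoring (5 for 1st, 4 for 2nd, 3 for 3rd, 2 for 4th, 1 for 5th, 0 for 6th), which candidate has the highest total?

Maya: 5×2 + 11×4 + 4×3 + 5×4 + 1×2 + 2×2 + 6×5 = 122
Wendy: 5×3 + 11×2 + 4×5 + 5×2 + 1×0 + 2×1 + 6×4 = 93
Quinn: 5×5 + 11×1 + 4×1 + 5×0 + 1×1 + 2×0 + 6×1 = 47
Dev: 5×4 + 11×3 + 4×4 + 5×1 + 1×5 + 2×3 + 6×2 = 97
Ivy: 5×1 + 11×0 + 4×2 + 5×5 + 1×3 + 2×5 + 6×3 = 69
Vikram: 5×0 + 11×5 + 4×0 + 5×3 + 1×4 + 2×4 + 6×0 = 82

Maya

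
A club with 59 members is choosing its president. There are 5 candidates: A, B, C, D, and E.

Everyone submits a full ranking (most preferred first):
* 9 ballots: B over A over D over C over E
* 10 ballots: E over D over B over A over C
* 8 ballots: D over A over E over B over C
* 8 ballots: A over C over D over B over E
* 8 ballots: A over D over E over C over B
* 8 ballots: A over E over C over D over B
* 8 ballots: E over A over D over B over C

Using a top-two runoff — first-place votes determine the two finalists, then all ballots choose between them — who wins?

A

Round 1 first-place votes: A 24, B 9, C 0, D 8, E 18. A and E advance.
Runoff: A is ranked above E on 41 ballots, E above A on 18.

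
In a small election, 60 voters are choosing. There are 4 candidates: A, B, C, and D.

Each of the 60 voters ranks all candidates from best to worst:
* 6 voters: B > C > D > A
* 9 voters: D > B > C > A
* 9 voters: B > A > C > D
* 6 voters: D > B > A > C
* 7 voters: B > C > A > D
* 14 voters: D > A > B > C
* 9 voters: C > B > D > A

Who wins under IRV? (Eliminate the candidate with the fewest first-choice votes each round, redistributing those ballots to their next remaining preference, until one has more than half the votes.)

B

Round 1: A 0, B 22, C 9, D 29. A eliminated.
Round 2: B 22, C 9, D 29. C eliminated.
Round 3: B 31, D 29. B has a majority (≥31).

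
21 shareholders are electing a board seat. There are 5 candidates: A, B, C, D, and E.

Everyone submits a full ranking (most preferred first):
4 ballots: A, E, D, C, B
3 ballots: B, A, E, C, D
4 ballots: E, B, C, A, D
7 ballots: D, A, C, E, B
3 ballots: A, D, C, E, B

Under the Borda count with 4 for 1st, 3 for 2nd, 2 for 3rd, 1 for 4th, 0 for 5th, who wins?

A

A: 4×4 + 3×3 + 4×1 + 7×3 + 3×4 = 62
B: 4×0 + 3×4 + 4×3 + 7×0 + 3×0 = 24
C: 4×1 + 3×1 + 4×2 + 7×2 + 3×2 = 35
D: 4×2 + 3×0 + 4×0 + 7×4 + 3×3 = 45
E: 4×3 + 3×2 + 4×4 + 7×1 + 3×1 = 44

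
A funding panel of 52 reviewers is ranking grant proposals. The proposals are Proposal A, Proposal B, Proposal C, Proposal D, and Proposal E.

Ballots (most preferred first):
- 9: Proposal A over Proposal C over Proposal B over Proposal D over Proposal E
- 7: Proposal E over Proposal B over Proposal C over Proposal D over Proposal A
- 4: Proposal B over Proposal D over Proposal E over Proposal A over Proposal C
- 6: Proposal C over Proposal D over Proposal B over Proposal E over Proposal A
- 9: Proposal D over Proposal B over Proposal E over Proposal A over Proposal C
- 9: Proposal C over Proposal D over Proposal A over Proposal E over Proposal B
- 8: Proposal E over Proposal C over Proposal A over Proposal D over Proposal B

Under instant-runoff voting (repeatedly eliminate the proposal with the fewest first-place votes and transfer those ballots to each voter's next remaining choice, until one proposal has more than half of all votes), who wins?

Round 1: Proposal A 9, Proposal B 4, Proposal C 15, Proposal D 9, Proposal E 15. Proposal B eliminated.
Round 2: Proposal A 9, Proposal C 15, Proposal D 13, Proposal E 15. Proposal A eliminated.
Round 3: Proposal C 24, Proposal D 13, Proposal E 15. Proposal D eliminated.
Round 4: Proposal C 24, Proposal E 28. Proposal E has a majority (≥27).

Proposal E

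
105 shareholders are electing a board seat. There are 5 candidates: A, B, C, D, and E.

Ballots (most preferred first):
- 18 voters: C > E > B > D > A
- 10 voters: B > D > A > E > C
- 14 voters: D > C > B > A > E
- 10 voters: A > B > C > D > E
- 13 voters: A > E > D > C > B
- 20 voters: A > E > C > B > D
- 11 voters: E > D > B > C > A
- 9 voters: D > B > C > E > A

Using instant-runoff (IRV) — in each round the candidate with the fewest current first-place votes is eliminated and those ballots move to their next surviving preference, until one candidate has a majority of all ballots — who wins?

D

Round 1: A 43, B 10, C 18, D 23, E 11. B eliminated.
Round 2: A 43, C 18, D 33, E 11. E eliminated.
Round 3: A 43, C 18, D 44. C eliminated.
Round 4: A 43, D 62. D has a majority (≥53).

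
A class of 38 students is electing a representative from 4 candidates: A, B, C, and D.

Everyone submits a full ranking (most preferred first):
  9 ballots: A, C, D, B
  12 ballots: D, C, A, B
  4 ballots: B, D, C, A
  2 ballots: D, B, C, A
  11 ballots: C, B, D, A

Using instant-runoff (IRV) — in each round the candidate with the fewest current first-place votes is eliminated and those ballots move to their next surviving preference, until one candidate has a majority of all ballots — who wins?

C

Round 1: A 9, B 4, C 11, D 14. B eliminated.
Round 2: A 9, C 11, D 18. A eliminated.
Round 3: C 20, D 18. C has a majority (≥20).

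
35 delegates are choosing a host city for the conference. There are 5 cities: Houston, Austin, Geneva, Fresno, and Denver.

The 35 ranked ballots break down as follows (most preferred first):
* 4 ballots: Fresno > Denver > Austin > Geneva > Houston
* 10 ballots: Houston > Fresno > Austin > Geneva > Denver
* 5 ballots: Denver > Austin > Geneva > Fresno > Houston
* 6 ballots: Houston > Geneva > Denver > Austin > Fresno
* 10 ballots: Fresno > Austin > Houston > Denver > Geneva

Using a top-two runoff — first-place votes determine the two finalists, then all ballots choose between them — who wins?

Fresno

Round 1 first-place votes: Houston 16, Austin 0, Geneva 0, Fresno 14, Denver 5. Houston and Fresno advance.
Runoff: Houston is ranked above Fresno on 16 ballots, Fresno above Houston on 19.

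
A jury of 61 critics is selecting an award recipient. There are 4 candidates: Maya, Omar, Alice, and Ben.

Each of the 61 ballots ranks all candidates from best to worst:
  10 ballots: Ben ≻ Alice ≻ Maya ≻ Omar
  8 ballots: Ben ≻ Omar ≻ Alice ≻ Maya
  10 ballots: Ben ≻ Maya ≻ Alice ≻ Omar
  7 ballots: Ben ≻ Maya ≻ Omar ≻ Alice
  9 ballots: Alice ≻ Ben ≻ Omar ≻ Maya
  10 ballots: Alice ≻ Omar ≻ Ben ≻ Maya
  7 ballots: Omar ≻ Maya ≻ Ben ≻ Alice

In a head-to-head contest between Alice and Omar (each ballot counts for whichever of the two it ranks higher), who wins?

Alice

Alice is ranked above Omar on 39 ballots; Omar above Alice on 22.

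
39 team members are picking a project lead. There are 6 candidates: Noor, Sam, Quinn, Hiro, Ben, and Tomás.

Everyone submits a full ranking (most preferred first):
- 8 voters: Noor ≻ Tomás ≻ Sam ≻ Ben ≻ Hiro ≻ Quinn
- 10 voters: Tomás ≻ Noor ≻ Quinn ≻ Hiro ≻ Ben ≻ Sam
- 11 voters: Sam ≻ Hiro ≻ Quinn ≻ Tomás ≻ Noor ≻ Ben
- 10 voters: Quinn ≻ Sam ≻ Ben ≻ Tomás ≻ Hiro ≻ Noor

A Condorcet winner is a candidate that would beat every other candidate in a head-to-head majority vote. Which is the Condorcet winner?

Quinn vs Noor: 21–18
Quinn vs Sam: 20–19
Quinn vs Hiro: 20–19
Quinn vs Ben: 31–8
Quinn vs Tomás: 21–18
Quinn beats every other candidate.

Quinn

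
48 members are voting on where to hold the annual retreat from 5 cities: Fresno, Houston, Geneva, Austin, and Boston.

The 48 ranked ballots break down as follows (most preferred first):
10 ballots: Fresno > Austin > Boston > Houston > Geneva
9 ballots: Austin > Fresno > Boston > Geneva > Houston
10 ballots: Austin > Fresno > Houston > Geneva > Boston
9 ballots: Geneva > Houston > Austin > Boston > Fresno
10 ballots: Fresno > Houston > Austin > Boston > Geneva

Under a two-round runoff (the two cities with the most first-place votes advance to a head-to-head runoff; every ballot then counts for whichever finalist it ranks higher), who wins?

Austin

Round 1 first-place votes: Fresno 20, Houston 0, Geneva 9, Austin 19, Boston 0. Fresno and Austin advance.
Runoff: Fresno is ranked above Austin on 20 ballots, Austin above Fresno on 28.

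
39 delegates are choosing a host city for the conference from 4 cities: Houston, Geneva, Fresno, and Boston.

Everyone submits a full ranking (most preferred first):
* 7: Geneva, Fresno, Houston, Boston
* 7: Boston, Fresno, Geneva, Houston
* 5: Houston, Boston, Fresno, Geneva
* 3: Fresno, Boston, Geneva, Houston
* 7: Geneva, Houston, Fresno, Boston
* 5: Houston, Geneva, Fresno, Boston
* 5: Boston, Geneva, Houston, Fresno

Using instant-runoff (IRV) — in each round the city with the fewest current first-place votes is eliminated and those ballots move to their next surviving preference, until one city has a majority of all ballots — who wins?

Boston

Round 1: Houston 10, Geneva 14, Fresno 3, Boston 12. Fresno eliminated.
Round 2: Houston 10, Geneva 14, Boston 15. Houston eliminated.
Round 3: Geneva 19, Boston 20. Boston has a majority (≥20).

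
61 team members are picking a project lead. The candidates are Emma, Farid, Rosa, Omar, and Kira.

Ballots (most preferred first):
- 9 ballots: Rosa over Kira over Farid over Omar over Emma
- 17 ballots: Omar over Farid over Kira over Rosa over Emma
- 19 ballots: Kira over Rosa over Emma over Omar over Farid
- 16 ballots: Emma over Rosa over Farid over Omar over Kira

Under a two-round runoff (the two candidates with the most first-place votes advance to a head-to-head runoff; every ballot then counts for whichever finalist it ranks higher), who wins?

Round 1 first-place votes: Emma 16, Farid 0, Rosa 9, Omar 17, Kira 19. Kira and Omar advance.
Runoff: Kira is ranked above Omar on 28 ballots, Omar above Kira on 33.

Omar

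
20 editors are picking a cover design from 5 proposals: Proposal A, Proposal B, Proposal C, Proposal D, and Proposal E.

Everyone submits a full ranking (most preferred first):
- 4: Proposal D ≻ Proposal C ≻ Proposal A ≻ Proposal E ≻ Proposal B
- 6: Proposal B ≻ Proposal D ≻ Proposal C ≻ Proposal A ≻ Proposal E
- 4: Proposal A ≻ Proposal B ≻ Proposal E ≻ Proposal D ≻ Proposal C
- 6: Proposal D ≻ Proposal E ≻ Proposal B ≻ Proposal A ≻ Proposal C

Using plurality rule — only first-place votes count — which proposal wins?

First-place votes: Proposal A 4, Proposal B 6, Proposal C 0, Proposal D 10, Proposal E 0.

Proposal D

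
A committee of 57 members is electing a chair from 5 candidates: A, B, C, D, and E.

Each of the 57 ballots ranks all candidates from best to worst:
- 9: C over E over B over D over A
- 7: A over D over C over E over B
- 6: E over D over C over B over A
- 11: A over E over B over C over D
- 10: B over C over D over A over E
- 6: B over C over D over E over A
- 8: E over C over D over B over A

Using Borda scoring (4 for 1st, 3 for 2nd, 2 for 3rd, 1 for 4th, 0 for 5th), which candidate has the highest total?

C

A: 9×0 + 7×4 + 6×0 + 11×4 + 10×1 + 6×0 + 8×0 = 82
B: 9×2 + 7×0 + 6×1 + 11×2 + 10×4 + 6×4 + 8×1 = 118
C: 9×4 + 7×2 + 6×2 + 11×1 + 10×3 + 6×3 + 8×3 = 145
D: 9×1 + 7×3 + 6×3 + 11×0 + 10×2 + 6×2 + 8×2 = 96
E: 9×3 + 7×1 + 6×4 + 11×3 + 10×0 + 6×1 + 8×4 = 129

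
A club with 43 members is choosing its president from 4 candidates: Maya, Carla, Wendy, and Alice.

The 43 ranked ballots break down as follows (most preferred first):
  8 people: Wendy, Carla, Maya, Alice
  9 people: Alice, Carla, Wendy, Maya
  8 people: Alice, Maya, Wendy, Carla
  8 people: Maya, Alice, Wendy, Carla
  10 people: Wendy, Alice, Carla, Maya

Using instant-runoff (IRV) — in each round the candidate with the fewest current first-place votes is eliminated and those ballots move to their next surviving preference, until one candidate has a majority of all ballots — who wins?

Alice

Round 1: Maya 8, Carla 0, Wendy 18, Alice 17. Carla eliminated.
Round 2: Maya 8, Wendy 18, Alice 17. Maya eliminated.
Round 3: Wendy 18, Alice 25. Alice has a majority (≥22).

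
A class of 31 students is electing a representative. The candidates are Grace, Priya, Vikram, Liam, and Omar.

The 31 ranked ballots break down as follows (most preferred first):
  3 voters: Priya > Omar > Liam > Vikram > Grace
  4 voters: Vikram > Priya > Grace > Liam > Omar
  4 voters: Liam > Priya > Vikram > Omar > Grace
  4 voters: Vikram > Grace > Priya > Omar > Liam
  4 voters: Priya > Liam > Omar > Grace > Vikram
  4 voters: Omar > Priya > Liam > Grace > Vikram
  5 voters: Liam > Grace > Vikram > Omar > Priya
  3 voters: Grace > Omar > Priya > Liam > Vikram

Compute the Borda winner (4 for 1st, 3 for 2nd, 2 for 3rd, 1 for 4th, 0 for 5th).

Grace: 3×0 + 4×2 + 4×0 + 4×3 + 4×1 + 4×1 + 5×3 + 3×4 = 55
Priya: 3×4 + 4×3 + 4×3 + 4×2 + 4×4 + 4×3 + 5×0 + 3×2 = 78
Vikram: 3×1 + 4×4 + 4×2 + 4×4 + 4×0 + 4×0 + 5×2 + 3×0 = 53
Liam: 3×2 + 4×1 + 4×4 + 4×0 + 4×3 + 4×2 + 5×4 + 3×1 = 69
Omar: 3×3 + 4×0 + 4×1 + 4×1 + 4×2 + 4×4 + 5×1 + 3×3 = 55

Priya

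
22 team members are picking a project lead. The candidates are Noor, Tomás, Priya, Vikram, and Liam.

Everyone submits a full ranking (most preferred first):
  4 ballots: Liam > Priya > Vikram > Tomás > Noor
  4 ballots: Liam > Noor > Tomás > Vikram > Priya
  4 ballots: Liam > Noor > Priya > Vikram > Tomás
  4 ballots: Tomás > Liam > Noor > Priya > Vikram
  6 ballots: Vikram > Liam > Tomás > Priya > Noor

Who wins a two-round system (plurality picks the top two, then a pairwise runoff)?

Liam

Round 1 first-place votes: Noor 0, Tomás 4, Priya 0, Vikram 6, Liam 12. Liam and Vikram advance.
Runoff: Liam is ranked above Vikram on 16 ballots, Vikram above Liam on 6.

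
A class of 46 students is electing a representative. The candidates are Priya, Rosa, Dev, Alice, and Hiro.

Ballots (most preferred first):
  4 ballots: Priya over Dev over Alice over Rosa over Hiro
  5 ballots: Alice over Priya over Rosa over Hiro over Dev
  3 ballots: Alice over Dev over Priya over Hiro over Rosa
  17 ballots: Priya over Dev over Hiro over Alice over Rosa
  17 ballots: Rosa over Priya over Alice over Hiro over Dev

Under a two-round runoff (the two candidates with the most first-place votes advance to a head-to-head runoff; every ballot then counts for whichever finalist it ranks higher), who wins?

Priya

Round 1 first-place votes: Priya 21, Rosa 17, Dev 0, Alice 8, Hiro 0. Priya and Rosa advance.
Runoff: Priya is ranked above Rosa on 29 ballots, Rosa above Priya on 17.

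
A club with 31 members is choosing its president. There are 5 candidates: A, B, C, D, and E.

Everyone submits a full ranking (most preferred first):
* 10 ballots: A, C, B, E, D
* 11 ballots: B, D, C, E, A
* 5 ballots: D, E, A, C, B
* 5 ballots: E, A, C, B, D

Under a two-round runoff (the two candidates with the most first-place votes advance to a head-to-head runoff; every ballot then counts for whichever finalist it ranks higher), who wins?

Round 1 first-place votes: A 10, B 11, C 0, D 5, E 5. B and A advance.
Runoff: B is ranked above A on 11 ballots, A above B on 20.

A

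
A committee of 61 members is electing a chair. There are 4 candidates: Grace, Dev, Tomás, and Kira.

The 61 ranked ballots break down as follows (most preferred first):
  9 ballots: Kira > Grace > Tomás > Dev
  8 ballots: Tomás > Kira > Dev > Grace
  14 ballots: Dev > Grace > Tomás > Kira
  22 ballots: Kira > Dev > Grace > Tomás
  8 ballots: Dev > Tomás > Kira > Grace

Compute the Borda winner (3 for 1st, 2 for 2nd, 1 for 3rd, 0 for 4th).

Grace: 9×2 + 8×0 + 14×2 + 22×1 + 8×0 = 68
Dev: 9×0 + 8×1 + 14×3 + 22×2 + 8×3 = 118
Tomás: 9×1 + 8×3 + 14×1 + 22×0 + 8×2 = 63
Kira: 9×3 + 8×2 + 14×0 + 22×3 + 8×1 = 117

Dev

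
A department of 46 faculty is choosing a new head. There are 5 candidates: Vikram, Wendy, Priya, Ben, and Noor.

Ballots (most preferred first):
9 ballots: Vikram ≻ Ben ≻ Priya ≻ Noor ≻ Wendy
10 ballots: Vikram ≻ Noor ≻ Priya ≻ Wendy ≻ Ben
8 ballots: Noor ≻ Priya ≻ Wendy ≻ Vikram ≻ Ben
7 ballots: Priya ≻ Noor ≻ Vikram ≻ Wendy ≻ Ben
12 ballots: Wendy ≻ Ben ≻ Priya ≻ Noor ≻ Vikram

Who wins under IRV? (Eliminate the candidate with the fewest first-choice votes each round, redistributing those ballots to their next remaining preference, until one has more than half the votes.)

Noor

Round 1: Vikram 19, Wendy 12, Priya 7, Ben 0, Noor 8. Ben eliminated.
Round 2: Vikram 19, Wendy 12, Priya 7, Noor 8. Priya eliminated.
Round 3: Vikram 19, Wendy 12, Noor 15. Wendy eliminated.
Round 4: Vikram 19, Noor 27. Noor has a majority (≥24).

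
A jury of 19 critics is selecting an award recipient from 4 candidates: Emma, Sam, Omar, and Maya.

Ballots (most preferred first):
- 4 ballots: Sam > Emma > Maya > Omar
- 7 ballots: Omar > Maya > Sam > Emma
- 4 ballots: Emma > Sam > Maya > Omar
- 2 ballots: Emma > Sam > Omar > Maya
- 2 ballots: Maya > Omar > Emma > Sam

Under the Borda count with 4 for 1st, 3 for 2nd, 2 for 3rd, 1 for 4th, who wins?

Emma: 4×3 + 7×1 + 4×4 + 2×4 + 2×2 = 47
Sam: 4×4 + 7×2 + 4×3 + 2×3 + 2×1 = 50
Omar: 4×1 + 7×4 + 4×1 + 2×2 + 2×3 = 46
Maya: 4×2 + 7×3 + 4×2 + 2×1 + 2×4 = 47

Sam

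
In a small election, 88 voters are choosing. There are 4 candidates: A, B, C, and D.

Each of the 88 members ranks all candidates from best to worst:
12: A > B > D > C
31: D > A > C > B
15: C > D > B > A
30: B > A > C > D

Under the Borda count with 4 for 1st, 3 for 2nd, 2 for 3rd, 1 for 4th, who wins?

A: 12×4 + 31×3 + 15×1 + 30×3 = 246
B: 12×3 + 31×1 + 15×2 + 30×4 = 217
C: 12×1 + 31×2 + 15×4 + 30×2 = 194
D: 12×2 + 31×4 + 15×3 + 30×1 = 223

A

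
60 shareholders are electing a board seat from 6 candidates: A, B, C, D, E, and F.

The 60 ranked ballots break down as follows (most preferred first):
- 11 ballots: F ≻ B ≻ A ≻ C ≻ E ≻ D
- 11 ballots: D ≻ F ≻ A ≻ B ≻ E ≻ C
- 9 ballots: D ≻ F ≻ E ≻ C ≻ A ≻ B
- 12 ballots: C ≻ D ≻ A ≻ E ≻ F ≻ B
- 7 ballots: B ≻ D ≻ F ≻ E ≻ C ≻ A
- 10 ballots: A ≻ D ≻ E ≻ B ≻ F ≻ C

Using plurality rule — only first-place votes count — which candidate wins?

First-place votes: A 10, B 7, C 12, D 20, E 0, F 11.

D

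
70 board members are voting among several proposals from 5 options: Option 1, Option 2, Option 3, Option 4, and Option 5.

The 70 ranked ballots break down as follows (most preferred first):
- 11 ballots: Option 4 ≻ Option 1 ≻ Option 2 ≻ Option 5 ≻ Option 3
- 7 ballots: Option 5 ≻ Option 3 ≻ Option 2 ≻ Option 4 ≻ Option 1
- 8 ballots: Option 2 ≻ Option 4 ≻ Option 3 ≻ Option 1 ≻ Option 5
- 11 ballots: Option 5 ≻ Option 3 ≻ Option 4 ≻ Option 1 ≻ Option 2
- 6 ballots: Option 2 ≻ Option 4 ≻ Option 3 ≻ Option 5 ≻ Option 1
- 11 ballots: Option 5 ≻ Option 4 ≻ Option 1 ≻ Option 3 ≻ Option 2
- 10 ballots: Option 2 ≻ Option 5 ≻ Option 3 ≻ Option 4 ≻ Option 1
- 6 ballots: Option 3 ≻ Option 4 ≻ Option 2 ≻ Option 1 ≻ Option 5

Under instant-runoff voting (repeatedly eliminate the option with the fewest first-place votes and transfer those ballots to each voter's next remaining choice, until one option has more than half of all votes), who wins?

Option 2

Round 1: Option 1 0, Option 2 24, Option 3 6, Option 4 11, Option 5 29. Option 1 eliminated.
Round 2: Option 2 24, Option 3 6, Option 4 11, Option 5 29. Option 3 eliminated.
Round 3: Option 2 24, Option 4 17, Option 5 29. Option 4 eliminated.
Round 4: Option 2 41, Option 5 29. Option 2 has a majority (≥36).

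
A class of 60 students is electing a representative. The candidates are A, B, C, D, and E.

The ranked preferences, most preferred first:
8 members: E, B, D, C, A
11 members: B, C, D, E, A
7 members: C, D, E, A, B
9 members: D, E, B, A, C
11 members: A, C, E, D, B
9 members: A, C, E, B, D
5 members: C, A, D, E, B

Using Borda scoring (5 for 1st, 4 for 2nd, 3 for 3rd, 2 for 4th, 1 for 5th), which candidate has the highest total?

A: 8×1 + 11×1 + 7×2 + 9×2 + 11×5 + 9×5 + 5×4 = 171
B: 8×4 + 11×5 + 7×1 + 9×3 + 11×1 + 9×2 + 5×1 = 155
C: 8×2 + 11×4 + 7×5 + 9×1 + 11×4 + 9×4 + 5×5 = 209
D: 8×3 + 11×3 + 7×4 + 9×5 + 11×2 + 9×1 + 5×3 = 176
E: 8×5 + 11×2 + 7×3 + 9×4 + 11×3 + 9×3 + 5×2 = 189

C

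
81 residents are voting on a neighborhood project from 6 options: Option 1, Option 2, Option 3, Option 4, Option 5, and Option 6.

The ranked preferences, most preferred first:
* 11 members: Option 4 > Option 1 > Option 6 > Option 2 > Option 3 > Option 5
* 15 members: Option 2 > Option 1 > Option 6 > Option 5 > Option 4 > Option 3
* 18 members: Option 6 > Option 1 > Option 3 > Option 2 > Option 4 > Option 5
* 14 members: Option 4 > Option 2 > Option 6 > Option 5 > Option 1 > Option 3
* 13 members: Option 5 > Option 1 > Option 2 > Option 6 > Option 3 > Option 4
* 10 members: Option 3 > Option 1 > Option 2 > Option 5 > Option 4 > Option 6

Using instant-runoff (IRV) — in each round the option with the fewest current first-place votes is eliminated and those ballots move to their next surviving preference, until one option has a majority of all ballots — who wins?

Option 2

Round 1: Option 1 0, Option 2 15, Option 3 10, Option 4 25, Option 5 13, Option 6 18. Option 1 eliminated.
Round 2: Option 2 15, Option 3 10, Option 4 25, Option 5 13, Option 6 18. Option 3 eliminated.
Round 3: Option 2 25, Option 4 25, Option 5 13, Option 6 18. Option 5 eliminated.
Round 4: Option 2 38, Option 4 25, Option 6 18. Option 6 eliminated.
Round 5: Option 2 56, Option 4 25. Option 2 has a majority (≥41).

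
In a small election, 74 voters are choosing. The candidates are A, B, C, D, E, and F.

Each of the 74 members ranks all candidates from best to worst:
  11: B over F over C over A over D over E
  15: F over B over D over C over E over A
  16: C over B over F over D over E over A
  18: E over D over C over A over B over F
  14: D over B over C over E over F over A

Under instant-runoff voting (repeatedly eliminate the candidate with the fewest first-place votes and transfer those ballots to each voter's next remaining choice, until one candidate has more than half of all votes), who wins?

Round 1: A 0, B 11, C 16, D 14, E 18, F 15. A eliminated.
Round 2: B 11, C 16, D 14, E 18, F 15. B eliminated.
Round 3: C 16, D 14, E 18, F 26. D eliminated.
Round 4: C 30, E 18, F 26. E eliminated.
Round 5: C 48, F 26. C has a majority (≥38).

C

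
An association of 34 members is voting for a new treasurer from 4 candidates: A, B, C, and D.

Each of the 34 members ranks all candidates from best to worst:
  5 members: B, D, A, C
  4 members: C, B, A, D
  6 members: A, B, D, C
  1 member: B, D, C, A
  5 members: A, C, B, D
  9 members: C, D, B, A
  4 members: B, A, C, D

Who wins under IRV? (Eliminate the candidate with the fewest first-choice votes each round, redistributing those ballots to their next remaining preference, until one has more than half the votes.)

A

Round 1: A 11, B 10, C 13, D 0. D eliminated.
Round 2: A 11, B 10, C 13. B eliminated.
Round 3: A 20, C 14. A has a majority (≥18).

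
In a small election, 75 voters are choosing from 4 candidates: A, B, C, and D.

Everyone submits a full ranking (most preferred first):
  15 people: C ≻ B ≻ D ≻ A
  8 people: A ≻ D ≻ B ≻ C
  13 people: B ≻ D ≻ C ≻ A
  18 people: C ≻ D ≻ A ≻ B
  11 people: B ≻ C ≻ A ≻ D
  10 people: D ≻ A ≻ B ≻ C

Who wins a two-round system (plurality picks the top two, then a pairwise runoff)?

B

Round 1 first-place votes: A 8, B 24, C 33, D 10. C and B advance.
Runoff: C is ranked above B on 33 ballots, B above C on 42.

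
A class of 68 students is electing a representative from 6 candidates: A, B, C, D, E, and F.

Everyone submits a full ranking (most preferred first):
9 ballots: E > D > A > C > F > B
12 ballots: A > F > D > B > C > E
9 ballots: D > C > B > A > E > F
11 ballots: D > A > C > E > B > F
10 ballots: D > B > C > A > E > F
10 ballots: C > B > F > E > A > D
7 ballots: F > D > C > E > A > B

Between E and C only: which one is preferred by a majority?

E is ranked above C on 9 ballots; C above E on 59.

C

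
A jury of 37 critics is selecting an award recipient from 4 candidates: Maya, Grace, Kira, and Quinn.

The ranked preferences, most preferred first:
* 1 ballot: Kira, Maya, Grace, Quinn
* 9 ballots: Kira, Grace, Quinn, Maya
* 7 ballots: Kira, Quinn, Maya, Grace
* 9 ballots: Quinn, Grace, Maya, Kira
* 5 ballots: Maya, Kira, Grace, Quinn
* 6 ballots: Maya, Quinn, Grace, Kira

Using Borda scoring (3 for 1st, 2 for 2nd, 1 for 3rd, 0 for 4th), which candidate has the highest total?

Quinn

Maya: 1×2 + 9×0 + 7×1 + 9×1 + 5×3 + 6×3 = 51
Grace: 1×1 + 9×2 + 7×0 + 9×2 + 5×1 + 6×1 = 48
Kira: 1×3 + 9×3 + 7×3 + 9×0 + 5×2 + 6×0 = 61
Quinn: 1×0 + 9×1 + 7×2 + 9×3 + 5×0 + 6×2 = 62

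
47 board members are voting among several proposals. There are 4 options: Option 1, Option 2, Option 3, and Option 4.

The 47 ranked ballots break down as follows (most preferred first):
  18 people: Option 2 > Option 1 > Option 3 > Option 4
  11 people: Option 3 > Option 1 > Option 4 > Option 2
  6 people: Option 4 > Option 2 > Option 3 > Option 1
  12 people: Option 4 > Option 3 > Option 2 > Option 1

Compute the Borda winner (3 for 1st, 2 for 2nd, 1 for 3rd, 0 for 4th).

Option 3

Option 1: 18×2 + 11×2 + 6×0 + 12×0 = 58
Option 2: 18×3 + 11×0 + 6×2 + 12×1 = 78
Option 3: 18×1 + 11×3 + 6×1 + 12×2 = 81
Option 4: 18×0 + 11×1 + 6×3 + 12×3 = 65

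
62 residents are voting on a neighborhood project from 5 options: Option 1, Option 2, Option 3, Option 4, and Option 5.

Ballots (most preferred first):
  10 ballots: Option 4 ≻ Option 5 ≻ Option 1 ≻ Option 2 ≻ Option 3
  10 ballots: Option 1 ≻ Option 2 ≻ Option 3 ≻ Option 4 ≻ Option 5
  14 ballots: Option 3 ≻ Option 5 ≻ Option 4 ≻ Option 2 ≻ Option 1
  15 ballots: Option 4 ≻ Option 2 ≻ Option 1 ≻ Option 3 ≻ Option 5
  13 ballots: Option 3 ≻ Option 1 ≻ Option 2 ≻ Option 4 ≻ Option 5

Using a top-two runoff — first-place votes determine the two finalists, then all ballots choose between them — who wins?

Round 1 first-place votes: Option 1 10, Option 2 0, Option 3 27, Option 4 25, Option 5 0. Option 3 and Option 4 advance.
Runoff: Option 3 is ranked above Option 4 on 37 ballots, Option 4 above Option 3 on 25.

Option 3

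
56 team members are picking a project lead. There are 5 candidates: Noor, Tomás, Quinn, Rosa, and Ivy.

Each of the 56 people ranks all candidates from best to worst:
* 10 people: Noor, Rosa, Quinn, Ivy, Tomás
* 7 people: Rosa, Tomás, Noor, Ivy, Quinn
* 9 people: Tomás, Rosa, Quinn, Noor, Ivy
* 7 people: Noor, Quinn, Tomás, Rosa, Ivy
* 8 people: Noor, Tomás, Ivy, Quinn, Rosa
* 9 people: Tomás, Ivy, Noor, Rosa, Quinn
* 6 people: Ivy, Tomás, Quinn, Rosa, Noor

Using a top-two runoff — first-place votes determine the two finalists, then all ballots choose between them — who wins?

Round 1 first-place votes: Noor 25, Tomás 18, Quinn 0, Rosa 7, Ivy 6. Noor and Tomás advance.
Runoff: Noor is ranked above Tomás on 25 ballots, Tomás above Noor on 31.

Tomás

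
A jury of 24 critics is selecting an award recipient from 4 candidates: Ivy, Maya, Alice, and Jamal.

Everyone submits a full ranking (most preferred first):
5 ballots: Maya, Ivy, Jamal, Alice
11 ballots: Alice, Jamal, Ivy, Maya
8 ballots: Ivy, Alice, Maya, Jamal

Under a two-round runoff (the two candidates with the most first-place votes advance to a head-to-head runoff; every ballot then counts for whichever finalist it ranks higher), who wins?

Round 1 first-place votes: Ivy 8, Maya 5, Alice 11, Jamal 0. Alice and Ivy advance.
Runoff: Alice is ranked above Ivy on 11 ballots, Ivy above Alice on 13.

Ivy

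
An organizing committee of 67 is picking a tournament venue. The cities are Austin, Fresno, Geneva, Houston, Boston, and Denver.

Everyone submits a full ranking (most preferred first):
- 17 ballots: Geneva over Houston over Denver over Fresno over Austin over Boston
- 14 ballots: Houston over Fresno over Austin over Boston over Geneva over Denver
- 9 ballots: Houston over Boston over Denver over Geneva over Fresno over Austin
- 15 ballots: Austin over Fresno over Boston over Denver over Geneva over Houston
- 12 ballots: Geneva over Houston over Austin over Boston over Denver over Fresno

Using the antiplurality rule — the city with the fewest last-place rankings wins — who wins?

Geneva

Last-place votes: Austin 9, Fresno 12, Geneva 0, Houston 15, Boston 17, Denver 14.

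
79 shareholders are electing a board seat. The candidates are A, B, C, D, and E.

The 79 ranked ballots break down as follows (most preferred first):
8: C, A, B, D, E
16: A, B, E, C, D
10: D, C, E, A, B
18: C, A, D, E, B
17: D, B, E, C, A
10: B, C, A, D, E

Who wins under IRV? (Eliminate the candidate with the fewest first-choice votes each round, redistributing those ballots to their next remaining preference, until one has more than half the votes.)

Round 1: A 16, B 10, C 26, D 27, E 0. E eliminated.
Round 2: A 16, B 10, C 26, D 27. B eliminated.
Round 3: A 16, C 36, D 27. A eliminated.
Round 4: C 52, D 27. C has a majority (≥40).

C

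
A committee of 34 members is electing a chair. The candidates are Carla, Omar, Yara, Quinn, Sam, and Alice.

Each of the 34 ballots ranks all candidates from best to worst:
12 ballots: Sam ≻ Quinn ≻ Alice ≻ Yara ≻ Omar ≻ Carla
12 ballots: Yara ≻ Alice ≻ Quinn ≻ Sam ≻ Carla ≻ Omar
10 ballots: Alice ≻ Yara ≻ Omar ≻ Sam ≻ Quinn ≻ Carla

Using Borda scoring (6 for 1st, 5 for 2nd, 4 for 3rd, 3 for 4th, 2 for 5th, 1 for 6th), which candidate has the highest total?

Alice

Carla: 12×1 + 12×2 + 10×1 = 46
Omar: 12×2 + 12×1 + 10×4 = 76
Yara: 12×3 + 12×6 + 10×5 = 158
Quinn: 12×5 + 12×4 + 10×2 = 128
Sam: 12×6 + 12×3 + 10×3 = 138
Alice: 12×4 + 12×5 + 10×6 = 168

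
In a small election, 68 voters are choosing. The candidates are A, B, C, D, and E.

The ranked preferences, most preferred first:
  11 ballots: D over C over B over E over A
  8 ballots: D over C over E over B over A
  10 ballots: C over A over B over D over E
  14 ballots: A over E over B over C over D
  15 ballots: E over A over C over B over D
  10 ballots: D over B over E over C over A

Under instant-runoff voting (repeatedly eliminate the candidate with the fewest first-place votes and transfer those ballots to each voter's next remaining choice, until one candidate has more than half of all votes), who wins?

A

Round 1: A 14, B 0, C 10, D 29, E 15. B eliminated.
Round 2: A 14, C 10, D 29, E 15. C eliminated.
Round 3: A 24, D 29, E 15. E eliminated.
Round 4: A 39, D 29. A has a majority (≥35).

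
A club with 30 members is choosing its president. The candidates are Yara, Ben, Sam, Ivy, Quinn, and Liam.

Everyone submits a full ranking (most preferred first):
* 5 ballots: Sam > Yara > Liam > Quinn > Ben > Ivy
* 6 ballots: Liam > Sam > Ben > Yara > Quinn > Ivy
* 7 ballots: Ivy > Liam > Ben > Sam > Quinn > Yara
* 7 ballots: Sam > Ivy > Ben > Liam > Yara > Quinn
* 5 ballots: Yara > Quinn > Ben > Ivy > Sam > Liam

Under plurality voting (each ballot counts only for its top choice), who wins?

First-place votes: Yara 5, Ben 0, Sam 12, Ivy 7, Quinn 0, Liam 6.

Sam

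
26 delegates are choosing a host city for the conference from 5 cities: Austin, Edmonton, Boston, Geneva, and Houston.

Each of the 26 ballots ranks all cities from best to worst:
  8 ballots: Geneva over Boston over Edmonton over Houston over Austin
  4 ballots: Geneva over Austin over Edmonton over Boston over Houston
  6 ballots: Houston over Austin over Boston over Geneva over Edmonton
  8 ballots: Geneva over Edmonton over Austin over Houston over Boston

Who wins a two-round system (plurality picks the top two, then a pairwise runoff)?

Round 1 first-place votes: Austin 0, Edmonton 0, Boston 0, Geneva 20, Houston 6. Geneva and Houston advance.
Runoff: Geneva is ranked above Houston on 20 ballots, Houston above Geneva on 6.

Geneva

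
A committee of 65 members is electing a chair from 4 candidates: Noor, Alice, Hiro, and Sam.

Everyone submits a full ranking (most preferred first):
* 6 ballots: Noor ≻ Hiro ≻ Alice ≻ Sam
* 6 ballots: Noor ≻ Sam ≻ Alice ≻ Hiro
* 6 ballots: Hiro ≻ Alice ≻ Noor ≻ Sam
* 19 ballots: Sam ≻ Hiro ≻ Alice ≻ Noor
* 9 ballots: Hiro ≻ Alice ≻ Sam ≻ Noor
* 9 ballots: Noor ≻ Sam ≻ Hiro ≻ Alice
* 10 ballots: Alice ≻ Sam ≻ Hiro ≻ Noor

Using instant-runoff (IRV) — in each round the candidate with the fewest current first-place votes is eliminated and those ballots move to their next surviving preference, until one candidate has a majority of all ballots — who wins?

Round 1: Noor 21, Alice 10, Hiro 15, Sam 19. Alice eliminated.
Round 2: Noor 21, Hiro 15, Sam 29. Hiro eliminated.
Round 3: Noor 27, Sam 38. Sam has a majority (≥33).

Sam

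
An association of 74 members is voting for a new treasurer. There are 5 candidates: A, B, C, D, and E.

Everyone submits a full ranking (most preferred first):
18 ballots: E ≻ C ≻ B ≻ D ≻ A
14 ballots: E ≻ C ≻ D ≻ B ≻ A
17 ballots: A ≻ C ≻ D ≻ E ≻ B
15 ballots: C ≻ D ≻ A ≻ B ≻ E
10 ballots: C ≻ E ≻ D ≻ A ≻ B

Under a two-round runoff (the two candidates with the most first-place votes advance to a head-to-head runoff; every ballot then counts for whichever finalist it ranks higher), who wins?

Round 1 first-place votes: A 17, B 0, C 25, D 0, E 32. E and C advance.
Runoff: E is ranked above C on 32 ballots, C above E on 42.

C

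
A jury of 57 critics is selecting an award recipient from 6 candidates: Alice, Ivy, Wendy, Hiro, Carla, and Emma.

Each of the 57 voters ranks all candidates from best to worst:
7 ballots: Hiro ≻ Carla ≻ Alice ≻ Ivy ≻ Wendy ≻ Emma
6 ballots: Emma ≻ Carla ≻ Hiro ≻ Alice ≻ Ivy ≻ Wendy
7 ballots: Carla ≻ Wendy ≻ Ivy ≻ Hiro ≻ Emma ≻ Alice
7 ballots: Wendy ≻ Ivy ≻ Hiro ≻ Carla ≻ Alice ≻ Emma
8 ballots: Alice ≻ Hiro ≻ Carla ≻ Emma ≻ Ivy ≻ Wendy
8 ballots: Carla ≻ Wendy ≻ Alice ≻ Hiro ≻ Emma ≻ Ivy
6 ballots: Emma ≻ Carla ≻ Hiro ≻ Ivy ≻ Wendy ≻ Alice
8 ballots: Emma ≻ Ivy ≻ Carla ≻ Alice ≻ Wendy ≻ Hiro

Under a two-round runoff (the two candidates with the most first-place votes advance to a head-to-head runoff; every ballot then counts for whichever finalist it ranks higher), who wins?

Carla

Round 1 first-place votes: Alice 8, Ivy 0, Wendy 7, Hiro 7, Carla 15, Emma 20. Emma and Carla advance.
Runoff: Emma is ranked above Carla on 20 ballots, Carla above Emma on 37.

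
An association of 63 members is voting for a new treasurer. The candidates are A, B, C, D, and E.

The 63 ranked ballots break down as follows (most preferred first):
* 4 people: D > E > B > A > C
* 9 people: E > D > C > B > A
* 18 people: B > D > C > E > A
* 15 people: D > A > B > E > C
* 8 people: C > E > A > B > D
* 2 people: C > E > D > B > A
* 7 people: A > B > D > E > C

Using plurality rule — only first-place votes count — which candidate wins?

First-place votes: A 7, B 18, C 10, D 19, E 9.

D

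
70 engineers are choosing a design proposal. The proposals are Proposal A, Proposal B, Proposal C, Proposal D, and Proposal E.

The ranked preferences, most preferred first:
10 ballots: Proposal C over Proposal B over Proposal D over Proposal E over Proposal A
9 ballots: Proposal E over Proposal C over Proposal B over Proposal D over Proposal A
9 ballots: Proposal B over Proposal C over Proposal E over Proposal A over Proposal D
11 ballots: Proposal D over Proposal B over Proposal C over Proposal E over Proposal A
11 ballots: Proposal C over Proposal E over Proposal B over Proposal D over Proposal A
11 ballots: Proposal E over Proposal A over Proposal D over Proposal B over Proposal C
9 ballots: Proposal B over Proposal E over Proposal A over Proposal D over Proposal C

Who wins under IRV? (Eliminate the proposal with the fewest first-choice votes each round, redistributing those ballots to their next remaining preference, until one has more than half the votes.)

Round 1: Proposal A 0, Proposal B 18, Proposal C 21, Proposal D 11, Proposal E 20. Proposal A eliminated.
Round 2: Proposal B 18, Proposal C 21, Proposal D 11, Proposal E 20. Proposal D eliminated.
Round 3: Proposal B 29, Proposal C 21, Proposal E 20. Proposal E eliminated.
Round 4: Proposal B 40, Proposal C 30. Proposal B has a majority (≥36).

Proposal B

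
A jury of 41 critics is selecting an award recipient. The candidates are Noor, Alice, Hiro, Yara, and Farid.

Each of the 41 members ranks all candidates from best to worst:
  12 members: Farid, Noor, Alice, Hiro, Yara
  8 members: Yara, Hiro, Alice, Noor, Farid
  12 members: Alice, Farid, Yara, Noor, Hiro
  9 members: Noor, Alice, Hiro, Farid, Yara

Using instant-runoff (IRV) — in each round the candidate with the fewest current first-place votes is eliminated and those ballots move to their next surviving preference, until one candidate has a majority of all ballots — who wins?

Round 1: Noor 9, Alice 12, Hiro 0, Yara 8, Farid 12. Hiro eliminated.
Round 2: Noor 9, Alice 12, Yara 8, Farid 12. Yara eliminated.
Round 3: Noor 9, Alice 20, Farid 12. Noor eliminated.
Round 4: Alice 29, Farid 12. Alice has a majority (≥21).

Alice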